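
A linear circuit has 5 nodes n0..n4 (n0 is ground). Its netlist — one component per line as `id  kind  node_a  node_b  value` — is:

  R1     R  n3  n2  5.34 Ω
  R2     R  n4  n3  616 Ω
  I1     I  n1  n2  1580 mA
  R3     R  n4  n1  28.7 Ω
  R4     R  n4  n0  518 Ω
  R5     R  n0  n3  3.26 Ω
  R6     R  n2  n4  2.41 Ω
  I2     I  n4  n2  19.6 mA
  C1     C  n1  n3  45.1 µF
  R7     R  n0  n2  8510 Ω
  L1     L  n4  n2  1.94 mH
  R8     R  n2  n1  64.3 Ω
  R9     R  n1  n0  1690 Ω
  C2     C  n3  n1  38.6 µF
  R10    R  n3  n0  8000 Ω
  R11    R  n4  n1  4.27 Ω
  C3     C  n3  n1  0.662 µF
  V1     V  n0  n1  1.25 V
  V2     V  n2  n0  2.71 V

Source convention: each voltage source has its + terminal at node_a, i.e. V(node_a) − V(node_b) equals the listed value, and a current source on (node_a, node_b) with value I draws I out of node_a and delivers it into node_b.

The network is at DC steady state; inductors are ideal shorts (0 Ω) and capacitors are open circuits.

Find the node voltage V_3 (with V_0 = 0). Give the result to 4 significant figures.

1.033 V

Element admittances at DC:
  Y(R1) = 0.1873 S between n3,n2
  Y(R2) = 0.001623 S between n4,n3
  I1: injects 1.58 A into n2 (from n1)
  Y(R3) = 0.03484 S between n4,n1
  Y(R4) = 0.001931 S between n4,n0
  Y(R5) = 0.3067 S between n0,n3
  Y(R6) = 0.4149 S between n2,n4
  I2: injects 0.0196 A into n2 (from n4)
  Y(C1) = 0.000 S between n1,n3
  Y(R7) = 0.0001175 S between n0,n2
  L1: short n4↔n2 (DC inductor)
  Y(R8) = 0.01555 S between n2,n1
  Y(R9) = 0.0005917 S between n1,n0
  Y(C2) = 0.000 S between n3,n1
  Y(R10) = 0.0001250 S between n3,n0
  Y(R11) = 0.2342 S between n4,n1
  Y(C3) = 0.000 S between n3,n1
  V1: constraint V(n0)−V(n1) = 1.25
  V2: constraint V(n2)−V(n0) = 2.71
Assemble and solve the 7×7 MNA system:
  V(n1)=-1.250  V(n2)=2.710  V(n3)=1.033  V(n4)=2.710
  i(L1)=-1.093  i(V1)=0.4523  i(V2)=0.1306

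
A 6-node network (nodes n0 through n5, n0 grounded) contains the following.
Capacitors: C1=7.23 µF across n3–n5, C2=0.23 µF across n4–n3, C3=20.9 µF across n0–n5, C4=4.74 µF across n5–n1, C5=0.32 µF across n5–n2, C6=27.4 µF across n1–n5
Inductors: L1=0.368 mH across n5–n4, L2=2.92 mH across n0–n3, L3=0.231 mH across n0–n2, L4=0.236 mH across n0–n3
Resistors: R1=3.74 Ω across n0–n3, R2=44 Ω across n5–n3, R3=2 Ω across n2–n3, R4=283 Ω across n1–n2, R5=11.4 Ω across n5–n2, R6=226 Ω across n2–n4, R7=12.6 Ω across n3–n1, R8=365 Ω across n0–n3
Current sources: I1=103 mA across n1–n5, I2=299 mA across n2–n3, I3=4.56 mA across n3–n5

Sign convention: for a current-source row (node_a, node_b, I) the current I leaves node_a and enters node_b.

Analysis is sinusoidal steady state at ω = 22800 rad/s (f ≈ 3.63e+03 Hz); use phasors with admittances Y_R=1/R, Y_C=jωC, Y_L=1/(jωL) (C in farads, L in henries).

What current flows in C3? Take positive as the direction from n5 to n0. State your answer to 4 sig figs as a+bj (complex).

0.007417-0.005616j A

Element admittances at ω=22800 rad/s:
  Y(C1) = 0.000+0.1648j S between n3,n5
  Y(C2) = 0.000+0.005244j S between n4,n3
  Y(C3) = 0.000+0.4765j S between n0,n5
  Y(L1) = 0.000-0.1192j S between n5,n4
  Y(C4) = 0.000+0.1081j S between n5,n1
  Y(C5) = 0.000+0.007296j S between n5,n2
  Y(R1) = 0.2674+0.000j S between n0,n3
  Y(L2) = 0.000-0.01502j S between n0,n3
  Y(R2) = 0.02273+0.000j S between n5,n3
  Y(R3) = 0.5000+0.000j S between n2,n3
  Y(R4) = 0.003534+0.000j S between n1,n2
  Y(R5) = 0.08772+0.000j S between n5,n2
  Y(R6) = 0.004425+0.000j S between n2,n4
  Y(R7) = 0.07937+0.000j S between n3,n1
  Y(C6) = 0.000+0.6247j S between n1,n5
  I1: injects 0.103 A into n5 (from n1)
  Y(L3) = 0.000-0.1899j S between n0,n2
  I2: injects 0.299 A into n3 (from n2)
  Y(L4) = 0.000-0.1858j S between n0,n3
  Y(R8) = 0.002740+0.000j S between n0,n3
  I3: injects 0.00456 A into n5 (from n3)
Assemble and solve the 5×5 MNA system:
  V(n1)=-0.03390+0.1056j  V(n2)=-0.3188-0.1720j  V(n3)=0.1575-0.08617j  V(n4)=-0.01384-0.02416j  V(n5)=-0.01179-0.01556j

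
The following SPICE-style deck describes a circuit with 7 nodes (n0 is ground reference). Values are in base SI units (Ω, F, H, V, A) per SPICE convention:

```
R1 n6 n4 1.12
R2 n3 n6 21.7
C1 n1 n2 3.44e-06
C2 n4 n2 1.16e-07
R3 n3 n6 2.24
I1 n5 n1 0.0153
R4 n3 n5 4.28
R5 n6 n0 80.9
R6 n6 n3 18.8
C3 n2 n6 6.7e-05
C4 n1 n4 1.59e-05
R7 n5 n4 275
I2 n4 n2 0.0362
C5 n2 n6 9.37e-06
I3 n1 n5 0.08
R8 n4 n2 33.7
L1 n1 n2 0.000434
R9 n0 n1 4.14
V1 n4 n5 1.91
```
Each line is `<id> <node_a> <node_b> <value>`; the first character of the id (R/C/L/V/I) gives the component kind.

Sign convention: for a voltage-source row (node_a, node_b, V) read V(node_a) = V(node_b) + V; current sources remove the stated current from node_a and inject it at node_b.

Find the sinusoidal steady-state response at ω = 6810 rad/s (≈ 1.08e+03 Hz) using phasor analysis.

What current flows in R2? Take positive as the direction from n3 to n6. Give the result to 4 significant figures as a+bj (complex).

MNA unknowns: 6 node voltages V₁..V_6 plus 1 source current (V1)
R1: Y=0.8929+0.000j on G[6,4]
R2: Y=0.04608+0.000j on G[3,6]
C1: Y=0.000+0.02343j on G[1,2]
C2: Y=0.000+0.0007900j on G[4,2]
R3: Y=0.4464+0.000j on G[3,6]
I1: z[5]−=0.0153, z[1]+=0.0153
R4: Y=0.2336+0.000j on G[3,5]
R5: Y=0.01236+0.000j on G[6,0]
R6: Y=0.05319+0.000j on G[6,3]
C3: Y=0.000+0.4563j on G[2,6]
C4: Y=0.000+0.1083j on G[1,4]
R7: Y=0.003636+0.000j on G[5,4]
I2: z[4]−=0.0362, z[2]+=0.0362
C5: Y=0.000+0.06381j on G[2,6]
I3: z[1]−=0.08, z[5]+=0.08
R8: Y=0.02967+0.000j on G[4,2]
L1: Y=0.000-0.3383j on G[1,2]
R9: Y=0.2415+0.000j on G[0,1]
V1: row V4−V5=1.91, i_V1 at 4,5
solve → V1=-0.003001-0.008962j, V2=0.1388+0.2446j, V3=-0.4148+0.1639j, V4=0.3893+0.1377j, V5=-1.521+0.1377j, V6=0.05864+0.1751j
aux → i_V1=-0.3300-0.006118j

-0.02182-0.0005166j A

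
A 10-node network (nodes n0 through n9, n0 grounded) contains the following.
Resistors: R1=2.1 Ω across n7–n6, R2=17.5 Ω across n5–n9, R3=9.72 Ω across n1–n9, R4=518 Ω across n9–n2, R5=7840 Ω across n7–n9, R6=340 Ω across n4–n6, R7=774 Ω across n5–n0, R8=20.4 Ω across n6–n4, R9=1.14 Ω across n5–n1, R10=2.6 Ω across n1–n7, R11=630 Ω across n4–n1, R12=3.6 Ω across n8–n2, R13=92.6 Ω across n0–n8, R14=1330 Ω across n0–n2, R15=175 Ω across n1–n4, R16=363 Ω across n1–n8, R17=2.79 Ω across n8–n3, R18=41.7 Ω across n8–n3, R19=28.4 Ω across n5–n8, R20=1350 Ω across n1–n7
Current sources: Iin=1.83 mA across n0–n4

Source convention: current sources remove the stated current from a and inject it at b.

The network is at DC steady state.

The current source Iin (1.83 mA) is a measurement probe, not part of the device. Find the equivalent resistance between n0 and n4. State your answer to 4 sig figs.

Apply KCL at each of the 9 non-ground nodes and solve the resulting linear system.
Node n1: branches {R3, R9, R10, R11, R15, R16, R20} → V_1 = 0.1802
Node n2: branches {R4, R12, R14} → V_2 = 0.1384
Node n3: branches {R17, R18} → V_3 = 0.1385
Node n4: branches {R6, R8, R11, R15, Iin} → V_4 = 0.2175
Node n5: branches {R2, R7, R9, R19} → V_5 = 0.1784
Node n6: branches {R1, R6, R8} → V_6 = 0.1875
Node n7: branches {R1, R5, R10, R20} → V_7 = 0.1843
Node n8: branches {R12, R13, R16, R17, R18, R19} → V_8 = 0.1385
Node n9: branches {R2, R3, R4, R5} → V_9 = 0.1791

R_eq = 118.9 Ω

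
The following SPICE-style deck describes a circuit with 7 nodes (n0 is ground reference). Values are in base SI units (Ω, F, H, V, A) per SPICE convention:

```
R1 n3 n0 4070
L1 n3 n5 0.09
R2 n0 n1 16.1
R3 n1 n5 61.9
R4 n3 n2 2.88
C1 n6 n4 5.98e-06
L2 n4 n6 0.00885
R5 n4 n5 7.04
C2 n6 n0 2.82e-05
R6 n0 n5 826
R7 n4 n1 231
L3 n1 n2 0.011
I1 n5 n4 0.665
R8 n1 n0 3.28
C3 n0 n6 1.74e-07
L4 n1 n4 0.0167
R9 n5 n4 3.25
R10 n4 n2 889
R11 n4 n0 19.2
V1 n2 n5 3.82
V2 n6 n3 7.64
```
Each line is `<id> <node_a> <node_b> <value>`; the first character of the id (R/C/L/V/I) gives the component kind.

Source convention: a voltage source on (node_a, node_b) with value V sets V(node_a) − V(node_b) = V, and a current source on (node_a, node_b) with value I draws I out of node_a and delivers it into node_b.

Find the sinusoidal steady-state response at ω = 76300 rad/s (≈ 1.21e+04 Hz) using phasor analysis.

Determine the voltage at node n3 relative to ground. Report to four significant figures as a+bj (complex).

-7.734-0.09964j V

Element admittances at ω=76300 rad/s:
  Y(R1) = 0.0002457+0.000j S between n3,n0
  Y(L1) = 0.000-0.0001456j S between n3,n5
  Y(R2) = 0.06211+0.000j S between n0,n1
  Y(R3) = 0.01616+0.000j S between n1,n5
  Y(R4) = 0.3472+0.000j S between n3,n2
  Y(C1) = 0.000+0.4563j S between n6,n4
  Y(L2) = 0.000-0.001481j S between n4,n6
  Y(R5) = 0.1420+0.000j S between n4,n5
  Y(C2) = 0.000+2.152j S between n6,n0
  Y(R6) = 0.001211+0.000j S between n0,n5
  Y(R7) = 0.004329+0.000j S between n4,n1
  Y(L3) = 0.000-0.001191j S between n1,n2
  I1: injects 0.665 A into n4 (from n5)
  Y(R8) = 0.3049+0.000j S between n1,n0
  Y(C3) = 0.000+0.01328j S between n0,n6
  Y(L4) = 0.000-0.0007848j S between n1,n4
  Y(R9) = 0.3077+0.000j S between n5,n4
  Y(R10) = 0.001125+0.000j S between n4,n2
  Y(R11) = 0.05208+0.000j S between n4,n0
  V1: constraint V(n2)−V(n5) = 3.82
  V2: constraint V(n6)−V(n3) = 7.64
Assemble and solve the 8×8 MNA system:
  V(n1)=-0.2933+0.1147j  V(n2)=-2.969+1.653j  V(n3)=-7.734-0.09964j  V(n4)=-1.880+3.069j  V(n5)=-6.789+1.653j  V(n6)=-0.09419-0.09964j
  i(V1)=-1.655-0.6102j  i(V2)=-1.657-0.6085j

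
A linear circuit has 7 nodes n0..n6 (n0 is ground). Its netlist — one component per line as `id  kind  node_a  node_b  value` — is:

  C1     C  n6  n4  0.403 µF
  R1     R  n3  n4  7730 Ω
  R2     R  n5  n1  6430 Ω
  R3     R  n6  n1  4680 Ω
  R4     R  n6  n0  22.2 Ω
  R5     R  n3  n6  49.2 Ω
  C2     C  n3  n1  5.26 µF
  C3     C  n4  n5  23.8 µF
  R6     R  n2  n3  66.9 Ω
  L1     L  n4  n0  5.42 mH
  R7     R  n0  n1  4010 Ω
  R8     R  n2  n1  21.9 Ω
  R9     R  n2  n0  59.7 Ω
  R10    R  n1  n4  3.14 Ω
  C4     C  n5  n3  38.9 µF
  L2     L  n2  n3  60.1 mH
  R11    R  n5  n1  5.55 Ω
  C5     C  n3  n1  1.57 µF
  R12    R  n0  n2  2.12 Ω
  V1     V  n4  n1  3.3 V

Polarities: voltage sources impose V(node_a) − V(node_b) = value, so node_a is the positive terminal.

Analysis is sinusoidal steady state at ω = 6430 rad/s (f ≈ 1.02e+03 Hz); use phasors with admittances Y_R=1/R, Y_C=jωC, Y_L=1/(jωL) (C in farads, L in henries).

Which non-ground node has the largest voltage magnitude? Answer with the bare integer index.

4

Element admittances at ω=6430 rad/s:
  Y(C1) = 0.000+0.002591j S between n6,n4
  Y(R1) = 0.0001294+0.000j S between n3,n4
  Y(R2) = 0.0001555+0.000j S between n5,n1
  Y(R3) = 0.0002137+0.000j S between n6,n1
  Y(R4) = 0.04505+0.000j S between n6,n0
  Y(R5) = 0.02033+0.000j S between n3,n6
  Y(C2) = 0.000+0.03382j S between n3,n1
  Y(C3) = 0.000+0.1530j S between n4,n5
  Y(R6) = 0.01495+0.000j S between n2,n3
  Y(L1) = 0.000-0.02869j S between n4,n0
  Y(R7) = 0.0002494+0.000j S between n0,n1
  Y(R8) = 0.04566+0.000j S between n2,n1
  Y(R9) = 0.01675+0.000j S between n2,n0
  Y(R10) = 0.3185+0.000j S between n1,n4
  Y(C4) = 0.000+0.2501j S between n5,n3
  Y(L2) = 0.000-0.002588j S between n2,n3
  Y(R11) = 0.1802+0.000j S between n5,n1
  Y(C5) = 0.000+0.01010j S between n3,n1
  Y(R12) = 0.4717+0.000j S between n0,n2
  V1: constraint V(n4)−V(n1) = 3.3
Assemble and solve the 7×7 MNA system:
  V(n1)=-0.6775+0.6050j  V(n2)=-0.04208+0.09547j  V(n3)=0.2446+1.708j  V(n4)=2.623+0.6050j  V(n5)=0.5879+1.855j  V(n6)=0.07466+0.6320j
  i(V1)=-1.260-0.2426j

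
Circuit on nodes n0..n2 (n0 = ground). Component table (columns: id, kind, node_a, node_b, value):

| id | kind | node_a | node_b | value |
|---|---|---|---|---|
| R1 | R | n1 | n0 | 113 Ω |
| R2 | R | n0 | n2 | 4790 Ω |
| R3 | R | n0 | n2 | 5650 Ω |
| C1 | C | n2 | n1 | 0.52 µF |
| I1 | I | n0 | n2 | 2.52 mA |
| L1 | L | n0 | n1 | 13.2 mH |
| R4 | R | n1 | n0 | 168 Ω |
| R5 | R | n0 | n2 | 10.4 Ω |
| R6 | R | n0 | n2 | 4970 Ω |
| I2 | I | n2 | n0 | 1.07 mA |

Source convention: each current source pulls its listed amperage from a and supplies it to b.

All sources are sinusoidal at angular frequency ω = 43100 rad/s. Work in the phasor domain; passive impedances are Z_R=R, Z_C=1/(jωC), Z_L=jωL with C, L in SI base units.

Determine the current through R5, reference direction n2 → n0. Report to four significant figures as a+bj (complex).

0.001283-7.522e-05j A

Element admittances at ω=43100 rad/s:
  Y(R1) = 0.008850+0.000j S between n1,n0
  Y(R2) = 0.0002088+0.000j S between n0,n2
  Y(R3) = 0.0001770+0.000j S between n0,n2
  Y(C1) = 0.000+0.02241j S between n2,n1
  I1: injects 0.00252 A into n2 (from n0)
  Y(L1) = 0.000-0.001758j S between n0,n1
  Y(R4) = 0.005952+0.000j S between n1,n0
  Y(R5) = 0.09615+0.000j S between n0,n2
  Y(R6) = 0.0002012+0.000j S between n0,n2
  I2: injects 0.00107 A into n0 (from n2)
Assemble and solve the 2×2 MNA system:
  V(n1)=0.009971+0.006297j  V(n2)=0.01335-0.0007823j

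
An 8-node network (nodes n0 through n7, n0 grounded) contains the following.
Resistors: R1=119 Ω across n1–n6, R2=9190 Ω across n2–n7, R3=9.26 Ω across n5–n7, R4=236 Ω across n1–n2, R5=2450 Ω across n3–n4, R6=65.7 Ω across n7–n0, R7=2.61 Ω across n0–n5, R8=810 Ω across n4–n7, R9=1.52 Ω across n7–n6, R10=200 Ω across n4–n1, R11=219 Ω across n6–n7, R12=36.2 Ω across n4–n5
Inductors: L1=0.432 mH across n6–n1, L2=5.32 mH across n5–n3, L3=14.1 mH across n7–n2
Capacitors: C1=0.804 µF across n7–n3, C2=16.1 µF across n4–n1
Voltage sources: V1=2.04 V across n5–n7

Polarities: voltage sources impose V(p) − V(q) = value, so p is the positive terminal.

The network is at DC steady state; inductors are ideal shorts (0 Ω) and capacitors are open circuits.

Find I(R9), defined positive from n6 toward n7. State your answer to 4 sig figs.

Element admittances at DC:
  Y(R1) = 0.008403 S between n1,n6
  Y(R2) = 0.0001088 S between n2,n7
  Y(R3) = 0.1080 S between n5,n7
  Y(R4) = 0.004237 S between n1,n2
  Y(R5) = 0.0004082 S between n3,n4
  L1: short n6↔n1 (DC inductor)
  Y(C1) = 0.000 S between n7,n3
  Y(R6) = 0.01522 S between n7,n0
  Y(R7) = 0.3831 S between n0,n5
  Y(R8) = 0.001235 S between n4,n7
  L2: short n5↔n3 (DC inductor)
  L3: short n7↔n2 (DC inductor)
  Y(R9) = 0.6579 S between n7,n6
  Y(R10) = 0.005000 S between n4,n1
  Y(R11) = 0.004566 S between n6,n7
  Y(C2) = 0.000 S between n4,n1
  Y(R12) = 0.02762 S between n4,n5
  V1: constraint V(n5)−V(n7) = 2.04
Assemble and solve the 11×11 MNA system:
  V(n1)=-1.950  V(n2)=-1.962  V(n3)=0.07794  V(n4)=-0.2914  V(n5)=0.07794  V(n6)=-1.950  V(n7)=-1.962
  i(L1)=-0.008238  i(L2)=0.0001508  i(L3)=-5.270e-05  i(V1)=-0.2605

0.008182 A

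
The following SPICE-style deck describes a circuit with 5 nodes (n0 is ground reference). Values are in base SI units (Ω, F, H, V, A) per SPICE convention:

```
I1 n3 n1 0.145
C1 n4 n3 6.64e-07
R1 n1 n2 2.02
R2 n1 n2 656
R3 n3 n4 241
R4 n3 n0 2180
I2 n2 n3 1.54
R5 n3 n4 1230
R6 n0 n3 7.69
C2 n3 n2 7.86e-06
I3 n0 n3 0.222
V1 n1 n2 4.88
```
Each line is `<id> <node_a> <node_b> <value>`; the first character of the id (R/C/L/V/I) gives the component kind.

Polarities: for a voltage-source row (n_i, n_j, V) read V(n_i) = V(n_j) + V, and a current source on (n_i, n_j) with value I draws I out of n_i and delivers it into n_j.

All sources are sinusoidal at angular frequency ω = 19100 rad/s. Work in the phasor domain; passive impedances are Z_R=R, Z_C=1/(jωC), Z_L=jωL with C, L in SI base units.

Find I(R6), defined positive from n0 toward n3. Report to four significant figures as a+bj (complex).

Element admittances at ω=19100 rad/s:
  I1: injects 0.145 A into n1 (from n3)
  Y(C1) = 0.000+0.01268j S between n4,n3
  Y(R1) = 0.4950+0.000j S between n1,n2
  Y(R2) = 0.001524+0.000j S between n1,n2
  Y(R3) = 0.004149+0.000j S between n3,n4
  Y(R4) = 0.0004587+0.000j S between n3,n0
  I2: injects 1.54 A into n3 (from n2)
  Y(R5) = 0.0008130+0.000j S between n3,n4
  Y(R6) = 0.1300+0.000j S between n0,n3
  Y(C2) = 0.000+0.1501j S between n3,n2
  I3: injects 0.222 A into n3 (from n0)
  V1: constraint V(n1)−V(n2) = 4.88
Assemble and solve the 5×5 MNA system:
  V(n1)=6.581+9.292j  V(n2)=1.701+9.292j  V(n3)=1.701+0.000j  V(n4)=1.701+0.000j
  i(V1)=-2.278+0.000j

-0.2212+0.000j A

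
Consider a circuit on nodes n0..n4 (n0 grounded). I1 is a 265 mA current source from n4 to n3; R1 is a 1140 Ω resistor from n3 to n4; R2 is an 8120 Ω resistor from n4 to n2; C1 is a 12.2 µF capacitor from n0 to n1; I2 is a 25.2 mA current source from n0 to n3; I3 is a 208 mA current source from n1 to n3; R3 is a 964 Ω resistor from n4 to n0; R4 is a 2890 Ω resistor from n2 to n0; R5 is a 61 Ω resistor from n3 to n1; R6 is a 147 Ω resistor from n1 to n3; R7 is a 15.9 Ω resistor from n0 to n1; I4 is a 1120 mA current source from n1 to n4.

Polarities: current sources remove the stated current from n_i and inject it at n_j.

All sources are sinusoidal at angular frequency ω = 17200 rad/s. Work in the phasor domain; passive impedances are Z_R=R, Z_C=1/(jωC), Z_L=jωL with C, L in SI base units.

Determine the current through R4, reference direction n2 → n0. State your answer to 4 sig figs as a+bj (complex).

Element admittances at ω=17200 rad/s:
  I1: injects 0.265 A into n3 (from n4)
  Y(R1) = 0.0008772+0.000j S between n3,n4
  Y(R2) = 0.0001232+0.000j S between n4,n2
  Y(C1) = 0.000+0.2098j S between n0,n1
  I2: injects 0.0252 A into n3 (from n0)
  I3: injects 0.208 A into n3 (from n1)
  Y(R3) = 0.001037+0.000j S between n4,n0
  Y(R4) = 0.0003460+0.000j S between n2,n0
  Y(R5) = 0.01639+0.000j S between n3,n1
  Y(R6) = 0.006803+0.000j S between n1,n3
  Y(R7) = 0.06289+0.000j S between n0,n1
  I4: injects 1.12 A into n4 (from n1)
Assemble and solve the 4×4 MNA system:
  V(n1)=-0.6252+2.070j  V(n2)=116.1+0.2327j  V(n3)=36.21+2.027j  V(n4)=442.2+0.8866j

0.04016+8.052e-05j A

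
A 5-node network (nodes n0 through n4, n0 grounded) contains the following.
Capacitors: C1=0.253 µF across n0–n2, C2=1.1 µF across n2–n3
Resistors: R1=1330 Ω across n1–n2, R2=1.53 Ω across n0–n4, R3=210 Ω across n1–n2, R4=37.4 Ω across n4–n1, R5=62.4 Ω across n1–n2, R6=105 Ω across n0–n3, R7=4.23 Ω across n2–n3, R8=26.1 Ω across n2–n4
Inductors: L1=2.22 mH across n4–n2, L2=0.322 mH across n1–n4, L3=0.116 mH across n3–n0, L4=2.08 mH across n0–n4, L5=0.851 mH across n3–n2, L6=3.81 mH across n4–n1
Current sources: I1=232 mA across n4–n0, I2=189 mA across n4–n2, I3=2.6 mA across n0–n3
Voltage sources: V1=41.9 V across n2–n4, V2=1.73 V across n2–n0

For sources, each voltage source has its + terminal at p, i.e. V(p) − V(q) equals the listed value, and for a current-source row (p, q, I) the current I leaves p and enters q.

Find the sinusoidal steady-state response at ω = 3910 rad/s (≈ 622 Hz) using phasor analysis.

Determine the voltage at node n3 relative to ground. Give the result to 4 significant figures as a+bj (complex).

0.2190+0.1430j V

Element admittances at ω=3910 rad/s:
  Y(C1) = 0.000+0.0009892j S between n0,n2
  Y(R1) = 0.0007519+0.000j S between n1,n2
  Y(L1) = 0.000-0.1152j S between n4,n2
  Y(C2) = 0.000+0.004301j S between n2,n3
  Y(L2) = 0.000-0.7943j S between n1,n4
  Y(L3) = 0.000-2.205j S between n3,n0
  I1: injects 0.232 A into n0 (from n4)
  Y(R2) = 0.6536+0.000j S between n0,n4
  I2: injects 0.189 A into n2 (from n4)
  Y(L4) = 0.000-0.1230j S between n0,n4
  Y(L5) = 0.000-0.3005j S between n3,n2
  Y(R3) = 0.004762+0.000j S between n1,n2
  Y(R4) = 0.02674+0.000j S between n4,n1
  Y(L6) = 0.000-0.06713j S between n4,n1
  Y(R5) = 0.01603+0.000j S between n1,n2
  Y(R6) = 0.009524+0.000j S between n0,n3
  Y(R7) = 0.2364+0.000j S between n2,n3
  I3: injects 0.0026 A into n3 (from n0)
  Y(R8) = 0.03831+0.000j S between n2,n4
  V1: constraint V(n2)−V(n4) = 41.9
  V2: constraint V(n2)−V(n0) = 1.73
Assemble and solve the 6×6 MNA system:
  V(n1)=-40.11+1.044j  V(n2)=1.730+0.000j  V(n3)=0.2190+0.1430j  V(n4)=-40.17+0.000j
  i(V1)=-28.34+9.789j  i(V2)=25.71-4.460j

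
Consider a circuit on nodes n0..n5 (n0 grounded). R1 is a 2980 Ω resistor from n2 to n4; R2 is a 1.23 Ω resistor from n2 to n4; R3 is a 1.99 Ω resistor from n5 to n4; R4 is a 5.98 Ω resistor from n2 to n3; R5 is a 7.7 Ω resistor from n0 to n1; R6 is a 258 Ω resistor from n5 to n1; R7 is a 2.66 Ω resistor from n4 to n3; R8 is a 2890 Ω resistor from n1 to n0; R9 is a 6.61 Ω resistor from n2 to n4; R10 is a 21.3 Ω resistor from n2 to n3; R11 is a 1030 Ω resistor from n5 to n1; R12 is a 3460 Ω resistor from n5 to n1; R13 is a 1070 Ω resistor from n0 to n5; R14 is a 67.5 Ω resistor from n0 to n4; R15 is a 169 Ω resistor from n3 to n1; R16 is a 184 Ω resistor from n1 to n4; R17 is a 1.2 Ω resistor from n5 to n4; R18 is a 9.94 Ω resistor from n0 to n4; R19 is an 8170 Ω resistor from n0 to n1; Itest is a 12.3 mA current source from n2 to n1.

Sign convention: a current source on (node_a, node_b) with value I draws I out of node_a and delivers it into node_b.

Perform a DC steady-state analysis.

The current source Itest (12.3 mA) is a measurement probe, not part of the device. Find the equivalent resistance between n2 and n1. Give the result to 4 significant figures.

MNA unknowns: 5 node voltages V₁..V_5
R1: Y=0.0003356 on G[2,4]
R2: Y=0.8130 on G[2,4]
R3: Y=0.5025 on G[5,4]
R4: Y=0.1672 on G[2,3]
R5: Y=0.1299 on G[0,1]
R6: Y=0.003876 on G[5,1]
R7: Y=0.3759 on G[4,3]
R8: Y=0.0003460 on G[1,0]
R9: Y=0.1513 on G[2,4]
R10: Y=0.04695 on G[2,3]
R11: Y=0.0009709 on G[5,1]
R12: Y=0.0002890 on G[5,1]
R13: Y=0.0009346 on G[0,5]
R14: Y=0.01481 on G[0,4]
R15: Y=0.005917 on G[3,1]
R16: Y=0.005435 on G[1,4]
R17: Y=0.8333 on G[5,4]
R18: Y=0.1006 on G[0,4]
R19: Y=0.0001224 on G[0,1]
Itest: z[2]−=0.0123, z[1]+=0.0123
solve → V1=0.07435, V2=-0.09415, V3=-0.08563, V4=-0.08329, V5=-0.08263

R_eq = 13.70 Ω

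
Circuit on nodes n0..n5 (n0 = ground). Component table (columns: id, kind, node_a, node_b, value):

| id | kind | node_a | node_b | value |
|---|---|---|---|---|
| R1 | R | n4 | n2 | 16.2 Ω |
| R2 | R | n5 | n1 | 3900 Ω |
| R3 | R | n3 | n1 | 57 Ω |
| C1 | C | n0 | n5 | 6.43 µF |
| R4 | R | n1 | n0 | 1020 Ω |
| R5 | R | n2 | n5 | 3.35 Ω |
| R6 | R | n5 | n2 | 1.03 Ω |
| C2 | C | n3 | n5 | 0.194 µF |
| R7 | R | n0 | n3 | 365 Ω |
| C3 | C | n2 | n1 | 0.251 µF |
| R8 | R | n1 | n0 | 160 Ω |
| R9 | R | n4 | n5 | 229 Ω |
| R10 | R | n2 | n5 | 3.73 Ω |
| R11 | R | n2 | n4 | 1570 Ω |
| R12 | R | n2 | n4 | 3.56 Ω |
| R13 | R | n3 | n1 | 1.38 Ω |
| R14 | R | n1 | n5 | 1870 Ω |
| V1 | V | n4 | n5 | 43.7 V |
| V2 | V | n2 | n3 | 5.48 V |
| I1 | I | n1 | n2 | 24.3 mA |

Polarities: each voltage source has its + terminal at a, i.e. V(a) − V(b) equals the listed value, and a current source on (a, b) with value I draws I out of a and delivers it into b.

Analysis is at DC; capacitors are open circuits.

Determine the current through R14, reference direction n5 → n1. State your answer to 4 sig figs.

-0.001315 A

Element admittances at DC:
  Y(R1) = 0.06173 S between n4,n2
  Y(R2) = 0.0002564 S between n5,n1
  Y(R3) = 0.01754 S between n3,n1
  Y(C1) = 0.000 S between n0,n5
  Y(R4) = 0.0009804 S between n1,n0
  Y(R5) = 0.2985 S between n2,n5
  Y(R6) = 0.9709 S between n5,n2
  Y(C2) = 0.000 S between n3,n5
  Y(R7) = 0.002740 S between n0,n3
  Y(C3) = 0.000 S between n2,n1
  Y(R8) = 0.006250 S between n1,n0
  Y(R9) = 0.004367 S between n4,n5
  Y(R10) = 0.2681 S between n2,n5
  Y(R11) = 0.0006369 S between n2,n4
  Y(R12) = 0.2809 S between n2,n4
  Y(R13) = 0.7246 S between n3,n1
  Y(R14) = 0.0005348 S between n1,n5
  V1: constraint V(n4)−V(n5) = 43.7
  V2: constraint V(n2)−V(n3) = 5.48
  I1: injects 0.0243 A into n2 (from n1)
Assemble and solve the 7×7 MNA system:
  V(n1)=-0.009692  V(n2)=5.506  V(n3)=0.02558  V(n4)=41.23  V(n5)=-2.469
  i(V1)=-12.45  i(V2)=0.02625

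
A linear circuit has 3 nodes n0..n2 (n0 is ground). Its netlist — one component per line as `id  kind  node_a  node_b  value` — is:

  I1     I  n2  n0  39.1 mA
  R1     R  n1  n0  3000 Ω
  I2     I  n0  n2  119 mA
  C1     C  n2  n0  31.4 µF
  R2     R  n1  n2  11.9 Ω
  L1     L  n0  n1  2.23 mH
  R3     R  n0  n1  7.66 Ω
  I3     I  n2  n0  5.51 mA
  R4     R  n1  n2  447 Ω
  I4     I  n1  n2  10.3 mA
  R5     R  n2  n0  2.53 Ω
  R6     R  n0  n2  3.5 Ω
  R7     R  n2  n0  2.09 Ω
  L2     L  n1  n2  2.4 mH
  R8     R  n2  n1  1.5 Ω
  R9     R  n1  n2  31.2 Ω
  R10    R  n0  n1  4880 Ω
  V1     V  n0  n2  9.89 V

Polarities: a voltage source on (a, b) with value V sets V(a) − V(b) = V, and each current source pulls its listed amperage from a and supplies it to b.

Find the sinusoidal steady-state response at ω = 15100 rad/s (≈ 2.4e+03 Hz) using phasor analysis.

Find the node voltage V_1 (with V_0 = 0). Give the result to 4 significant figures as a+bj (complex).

Element admittances at ω=15100 rad/s:
  I1: injects 0.0391 A into n0 (from n2)
  Y(R1) = 0.0003333+0.000j S between n1,n0
  I2: injects 0.119 A into n2 (from n0)
  Y(C1) = 0.000+0.4741j S between n2,n0
  Y(R2) = 0.08403+0.000j S between n1,n2
  Y(L1) = 0.000-0.02970j S between n0,n1
  Y(R3) = 0.1305+0.000j S between n0,n1
  I3: injects 0.00551 A into n0 (from n2)
  Y(R4) = 0.002237+0.000j S between n1,n2
  I4: injects 0.0103 A into n2 (from n1)
  Y(R5) = 0.3953+0.000j S between n2,n0
  Y(R6) = 0.2857+0.000j S between n0,n2
  Y(R7) = 0.4785+0.000j S between n2,n0
  Y(L2) = 0.000-0.02759j S between n1,n2
  Y(R8) = 0.6667+0.000j S between n2,n1
  Y(R9) = 0.03205+0.000j S between n1,n2
  Y(R10) = 0.0002049+0.000j S between n0,n1
  V1: constraint V(n0)−V(n2) = 9.89
Assemble and solve the 3×3 MNA system:
  V(n1)=-8.472-0.2319j  V(n2)=-9.890+0.000j
  i(V1)=-12.66-4.468j

-8.472-0.2319j V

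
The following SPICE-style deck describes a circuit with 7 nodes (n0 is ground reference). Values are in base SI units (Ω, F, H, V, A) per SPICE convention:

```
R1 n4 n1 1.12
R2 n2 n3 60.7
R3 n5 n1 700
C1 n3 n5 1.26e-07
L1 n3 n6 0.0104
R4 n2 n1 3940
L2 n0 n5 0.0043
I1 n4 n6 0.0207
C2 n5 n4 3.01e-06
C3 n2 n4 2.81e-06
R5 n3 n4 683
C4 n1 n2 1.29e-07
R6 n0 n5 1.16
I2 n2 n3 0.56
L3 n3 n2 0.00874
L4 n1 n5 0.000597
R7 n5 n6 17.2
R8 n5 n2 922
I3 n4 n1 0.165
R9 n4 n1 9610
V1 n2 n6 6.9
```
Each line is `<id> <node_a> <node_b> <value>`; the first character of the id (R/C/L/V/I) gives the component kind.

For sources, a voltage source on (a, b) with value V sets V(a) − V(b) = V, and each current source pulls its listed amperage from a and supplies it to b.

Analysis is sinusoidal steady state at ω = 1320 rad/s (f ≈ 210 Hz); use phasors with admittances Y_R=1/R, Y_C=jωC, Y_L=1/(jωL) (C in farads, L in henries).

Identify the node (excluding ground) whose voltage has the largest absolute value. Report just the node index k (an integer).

2

Element admittances at ω=1320 rad/s:
  Y(R1) = 0.8929+0.000j S between n4,n1
  Y(R2) = 0.01647+0.000j S between n2,n3
  Y(R3) = 0.001429+0.000j S between n5,n1
  Y(C1) = 0.000+0.0001663j S between n3,n5
  Y(L1) = 0.000-0.07284j S between n3,n6
  Y(R4) = 0.0002538+0.000j S between n2,n1
  Y(L2) = 0.000-0.1762j S between n0,n5
  I1: injects 0.0207 A into n6 (from n4)
  Y(C2) = 0.000+0.003973j S between n5,n4
  Y(C3) = 0.000+0.003709j S between n2,n4
  Y(R5) = 0.001464+0.000j S between n3,n4
  Y(C4) = 0.000+0.0001703j S between n1,n2
  Y(R6) = 0.8621+0.000j S between n0,n5
  I2: injects 0.56 A into n3 (from n2)
  Y(L3) = 0.000-0.08668j S between n3,n2
  Y(L4) = 0.000-1.269j S between n1,n5
  Y(R7) = 0.05814+0.000j S between n5,n6
  Y(R8) = 0.001085+0.000j S between n5,n2
  I3: injects 0.165 A into n1 (from n4)
  Y(R9) = 0.0001041+0.000j S between n4,n1
  V1: constraint V(n2)−V(n6) = 6.9
Assemble and solve the 7×7 MNA system:
  V(n1)=-0.02618-0.007880j  V(n2)=6.954-0.5575j  V(n3)=4.224+3.197j  V(n4)=-0.2243+0.02813j  V(n5)=0.000+0.000j  V(n6)=0.05398-0.5575j
  i(V1)=-0.2911+0.2714j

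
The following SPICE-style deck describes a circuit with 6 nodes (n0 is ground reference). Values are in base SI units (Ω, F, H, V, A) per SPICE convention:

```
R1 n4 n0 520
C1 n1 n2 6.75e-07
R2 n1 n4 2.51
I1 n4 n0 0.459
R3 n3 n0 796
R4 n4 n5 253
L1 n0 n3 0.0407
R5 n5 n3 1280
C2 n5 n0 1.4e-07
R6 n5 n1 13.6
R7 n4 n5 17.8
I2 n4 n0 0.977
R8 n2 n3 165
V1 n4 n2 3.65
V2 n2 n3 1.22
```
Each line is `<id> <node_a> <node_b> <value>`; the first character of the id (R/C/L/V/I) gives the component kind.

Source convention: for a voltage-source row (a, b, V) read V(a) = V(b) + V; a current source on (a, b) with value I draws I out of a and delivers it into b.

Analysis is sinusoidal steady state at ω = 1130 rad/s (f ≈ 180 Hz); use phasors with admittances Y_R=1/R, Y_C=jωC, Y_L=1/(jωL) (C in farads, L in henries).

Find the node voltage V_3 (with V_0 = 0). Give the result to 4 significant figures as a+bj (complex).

-9.619-65.54j V

Element admittances at ω=1130 rad/s:
  Y(R1) = 0.001923+0.000j S between n4,n0
  Y(C1) = 0.000+0.0007627j S between n1,n2
  Y(R2) = 0.3984+0.000j S between n1,n4
  I1: injects 0.459 A into n0 (from n4)
  Y(R3) = 0.001256+0.000j S between n3,n0
  Y(R4) = 0.003953+0.000j S between n4,n5
  Y(L1) = 0.000-0.02174j S between n0,n3
  Y(R5) = 0.0007813+0.000j S between n5,n3
  Y(C2) = 0.000+0.0001582j S between n5,n0
  Y(R6) = 0.07353+0.000j S between n5,n1
  Y(R7) = 0.05618+0.000j S between n4,n5
  I2: injects 0.977 A into n0 (from n4)
  Y(R8) = 0.006061+0.000j S between n2,n3
  V1: constraint V(n4)−V(n2) = 3.65
  V2: constraint V(n2)−V(n3) = 1.22
Assemble and solve the 7×7 MNA system:
  V(n1)=-4.767-65.55j  V(n2)=-8.399-65.54j  V(n3)=-9.619-65.54j  V(n4)=-4.749-65.54j  V(n5)=-4.865-65.54j
  i(V1)=-1.441+0.1240j  i(V2)=-1.448+0.1268j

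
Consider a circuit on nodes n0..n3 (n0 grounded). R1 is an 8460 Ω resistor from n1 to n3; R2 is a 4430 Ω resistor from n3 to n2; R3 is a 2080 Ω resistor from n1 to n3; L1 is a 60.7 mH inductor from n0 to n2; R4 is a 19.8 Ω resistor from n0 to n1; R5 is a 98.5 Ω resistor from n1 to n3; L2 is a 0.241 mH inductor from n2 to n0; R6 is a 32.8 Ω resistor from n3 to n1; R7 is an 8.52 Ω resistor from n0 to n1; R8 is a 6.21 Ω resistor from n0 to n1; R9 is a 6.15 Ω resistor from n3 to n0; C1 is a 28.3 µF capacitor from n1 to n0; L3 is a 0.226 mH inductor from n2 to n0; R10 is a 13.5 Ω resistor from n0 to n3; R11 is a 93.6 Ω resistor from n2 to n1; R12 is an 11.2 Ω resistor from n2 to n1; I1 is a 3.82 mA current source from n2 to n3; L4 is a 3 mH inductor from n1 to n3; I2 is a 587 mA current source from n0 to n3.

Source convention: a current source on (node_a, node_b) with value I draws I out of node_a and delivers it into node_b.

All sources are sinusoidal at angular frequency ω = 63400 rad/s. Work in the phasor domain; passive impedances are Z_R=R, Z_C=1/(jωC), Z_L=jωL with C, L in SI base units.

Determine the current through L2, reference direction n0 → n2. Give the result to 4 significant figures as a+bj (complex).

MNA unknowns: 3 node voltages V₁..V_3
R1: Y=0.0001182+0.000j on G[1,3]
R2: Y=0.0002257+0.000j on G[3,2]
R3: Y=0.0004808+0.000j on G[1,3]
L1: Y=0.000-0.0002598j on G[0,2]
R4: Y=0.05051+0.000j on G[0,1]
R5: Y=0.01015+0.000j on G[1,3]
L2: Y=0.000-0.06545j on G[2,0]
R6: Y=0.03049+0.000j on G[3,1]
R7: Y=0.1174+0.000j on G[0,1]
R8: Y=0.1610+0.000j on G[0,1]
R9: Y=0.1626+0.000j on G[3,0]
C1: Y=0.000+1.794j on G[1,0]
L3: Y=0.000-0.06979j on G[2,0]
R10: Y=0.07407+0.000j on G[0,3]
R11: Y=0.01068+0.000j on G[2,1]
R12: Y=0.08929+0.000j on G[2,1]
I1: z[2]−=0.00382, z[3]+=0.00382
L4: Y=0.000-0.005258j on G[1,3]
I2: z[0]−=0.587, z[3]+=0.587
solve → V1=0.005523-0.04833j, V2=0.01318-0.03033j, V3=2.123+0.03284j

0.001985+0.0008626j A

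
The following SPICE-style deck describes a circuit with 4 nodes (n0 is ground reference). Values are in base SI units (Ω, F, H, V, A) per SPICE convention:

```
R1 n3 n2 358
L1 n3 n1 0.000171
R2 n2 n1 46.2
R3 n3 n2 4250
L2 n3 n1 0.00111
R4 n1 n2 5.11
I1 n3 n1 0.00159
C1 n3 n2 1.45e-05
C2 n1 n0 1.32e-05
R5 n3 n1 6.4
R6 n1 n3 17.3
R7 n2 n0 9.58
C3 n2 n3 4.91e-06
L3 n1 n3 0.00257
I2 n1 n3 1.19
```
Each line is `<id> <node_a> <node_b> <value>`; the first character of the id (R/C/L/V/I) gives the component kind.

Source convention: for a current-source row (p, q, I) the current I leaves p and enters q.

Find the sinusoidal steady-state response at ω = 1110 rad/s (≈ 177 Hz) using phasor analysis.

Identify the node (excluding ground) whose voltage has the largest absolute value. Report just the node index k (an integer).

Element admittances at ω=1110 rad/s:
  Y(R1) = 0.002793+0.000j S between n3,n2
  Y(L1) = 0.000-5.268j S between n3,n1
  Y(R2) = 0.02165+0.000j S between n2,n1
  Y(R3) = 0.0002353+0.000j S between n3,n2
  Y(L2) = 0.000-0.8116j S between n3,n1
  Y(R4) = 0.1957+0.000j S between n1,n2
  I1: injects 0.00159 A into n1 (from n3)
  Y(C1) = 0.000+0.01610j S between n3,n2
  Y(C2) = 0.000+0.01465j S between n1,n0
  Y(R5) = 0.1562+0.000j S between n3,n1
  Y(R6) = 0.05780+0.000j S between n1,n3
  Y(R7) = 0.1044+0.000j S between n2,n0
  Y(C3) = 0.000+0.005450j S between n2,n3
  Y(L3) = 0.000-0.3505j S between n1,n3
  I2: injects 1.19 A into n3 (from n1)
Assemble and solve the 3×3 MNA system:
  V(n1)=0.01577-0.008079j  V(n2)=-0.001134-0.002214j  V(n3)=0.02210+0.1771j

3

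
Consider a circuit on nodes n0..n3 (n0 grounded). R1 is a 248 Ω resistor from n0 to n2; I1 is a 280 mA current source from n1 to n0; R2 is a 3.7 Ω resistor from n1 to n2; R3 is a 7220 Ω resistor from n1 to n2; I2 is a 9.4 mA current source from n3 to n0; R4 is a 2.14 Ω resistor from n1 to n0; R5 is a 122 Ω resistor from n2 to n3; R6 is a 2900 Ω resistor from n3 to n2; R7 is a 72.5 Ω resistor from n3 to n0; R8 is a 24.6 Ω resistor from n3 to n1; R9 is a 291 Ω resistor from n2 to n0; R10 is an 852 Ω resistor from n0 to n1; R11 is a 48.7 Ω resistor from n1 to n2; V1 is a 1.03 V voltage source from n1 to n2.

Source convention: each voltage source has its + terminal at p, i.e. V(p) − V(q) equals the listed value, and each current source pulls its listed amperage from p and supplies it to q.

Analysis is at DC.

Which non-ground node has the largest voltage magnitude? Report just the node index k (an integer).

MNA unknowns: 3 node voltages V₁..V_3 plus 1 source current (V1)
R1: Y=0.004032 on G[0,2]
I1: z[1]−=0.28, z[0]+=0.28
R2: Y=0.2703 on G[1,2]
R3: Y=0.0001385 on G[1,2]
I2: z[3]−=0.0094, z[0]+=0.0094
R4: Y=0.4673 on G[1,0]
R5: Y=0.008197 on G[2,3]
R6: Y=0.0003448 on G[3,2]
R7: Y=0.01379 on G[3,0]
R8: Y=0.04065 on G[3,1]
R9: Y=0.003436 on G[2,0]
R10: Y=0.001174 on G[0,1]
R11: Y=0.02053 on G[1,2]
V1: row V1−V2=1.03, i_V1 at 1,2
solve → V1=-0.5706, V2=-1.601, V3=-0.7346
aux → i_V1=-0.3190

2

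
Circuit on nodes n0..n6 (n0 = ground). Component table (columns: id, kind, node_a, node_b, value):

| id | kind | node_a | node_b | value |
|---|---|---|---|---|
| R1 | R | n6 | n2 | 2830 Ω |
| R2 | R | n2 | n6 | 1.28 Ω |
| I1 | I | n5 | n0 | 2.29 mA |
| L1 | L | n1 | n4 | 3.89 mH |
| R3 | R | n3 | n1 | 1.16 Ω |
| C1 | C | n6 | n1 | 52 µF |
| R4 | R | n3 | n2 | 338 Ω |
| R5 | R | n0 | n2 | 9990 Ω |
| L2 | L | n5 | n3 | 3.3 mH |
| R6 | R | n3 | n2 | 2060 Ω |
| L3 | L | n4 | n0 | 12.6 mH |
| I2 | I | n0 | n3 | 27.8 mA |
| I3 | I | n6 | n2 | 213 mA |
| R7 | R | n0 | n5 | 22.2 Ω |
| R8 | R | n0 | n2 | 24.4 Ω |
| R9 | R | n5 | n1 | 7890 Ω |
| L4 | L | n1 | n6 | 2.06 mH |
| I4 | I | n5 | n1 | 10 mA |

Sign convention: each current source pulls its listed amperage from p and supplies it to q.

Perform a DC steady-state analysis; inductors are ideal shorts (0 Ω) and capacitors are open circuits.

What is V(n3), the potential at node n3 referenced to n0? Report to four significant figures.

0.01801 V

Element admittances at DC:
  Y(R1) = 0.0003534 S between n6,n2
  Y(R2) = 0.7812 S between n2,n6
  I1: injects 0.00229 A into n0 (from n5)
  L1: short n1↔n4 (DC inductor)
  Y(R3) = 0.8621 S between n3,n1
  Y(C1) = 0.000 S between n6,n1
  Y(R4) = 0.002959 S between n3,n2
  Y(R5) = 0.0001001 S between n0,n2
  L2: short n5↔n3 (DC inductor)
  Y(R6) = 0.0004854 S between n3,n2
  L3: short n4↔n0 (DC inductor)
  I2: injects 0.0278 A into n3 (from n0)
  I3: injects 0.213 A into n2 (from n6)
  Y(R7) = 0.04505 S between n0,n5
  Y(R8) = 0.04098 S between n0,n2
  Y(R9) = 0.0001267 S between n5,n1
  L4: short n1↔n6 (DC inductor)
  I4: injects 0.01 A into n1 (from n5)
Assemble and solve the 10×10 MNA system:
  V(n1)=0.000  V(n2)=0.2579  V(n3)=0.01801  V(n4)=0.000  V(n5)=0.01801  V(n6)=0.000
  i(L1)=0.01410  i(L2)=-0.01310  i(L3)=0.01410  i(L4)=0.01142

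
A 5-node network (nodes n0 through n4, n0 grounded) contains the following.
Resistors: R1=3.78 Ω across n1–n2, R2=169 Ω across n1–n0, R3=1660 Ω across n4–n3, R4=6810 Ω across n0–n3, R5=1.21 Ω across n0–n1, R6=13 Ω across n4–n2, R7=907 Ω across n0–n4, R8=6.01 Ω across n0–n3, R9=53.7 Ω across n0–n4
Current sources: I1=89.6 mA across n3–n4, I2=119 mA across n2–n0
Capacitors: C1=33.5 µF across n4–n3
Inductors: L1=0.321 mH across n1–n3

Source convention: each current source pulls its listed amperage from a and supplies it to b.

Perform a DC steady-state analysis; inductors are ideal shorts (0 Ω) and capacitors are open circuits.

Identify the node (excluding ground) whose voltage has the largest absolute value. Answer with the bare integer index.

MNA unknowns: 4 node voltages V₁..V_4 plus 1 source current (L1)
R1: Y=0.2646 on G[1,2]
R2: Y=0.005917 on G[1,0]
I1: z[3]−=0.0896, z[4]+=0.0896
R3: Y=0.0006024 on G[4,3]
R4: Y=0.0001468 on G[0,3]
R5: Y=0.8264 on G[0,1]
R6: Y=0.07692 on G[4,2]
R7: Y=0.001103 on G[0,4]
R8: Y=0.1664 on G[0,3]
C1: Y=0.000 on G[4,3]
R9: Y=0.01862 on G[0,4]
L1: row V1−V3=0, i_L1 at 1,3
I2: z[2]−=0.119, z[0]+=0.119
solve → V1=-0.1327, V2=-0.2968, V3=-0.1327, V4=0.6858
aux → i_L1=0.06701

4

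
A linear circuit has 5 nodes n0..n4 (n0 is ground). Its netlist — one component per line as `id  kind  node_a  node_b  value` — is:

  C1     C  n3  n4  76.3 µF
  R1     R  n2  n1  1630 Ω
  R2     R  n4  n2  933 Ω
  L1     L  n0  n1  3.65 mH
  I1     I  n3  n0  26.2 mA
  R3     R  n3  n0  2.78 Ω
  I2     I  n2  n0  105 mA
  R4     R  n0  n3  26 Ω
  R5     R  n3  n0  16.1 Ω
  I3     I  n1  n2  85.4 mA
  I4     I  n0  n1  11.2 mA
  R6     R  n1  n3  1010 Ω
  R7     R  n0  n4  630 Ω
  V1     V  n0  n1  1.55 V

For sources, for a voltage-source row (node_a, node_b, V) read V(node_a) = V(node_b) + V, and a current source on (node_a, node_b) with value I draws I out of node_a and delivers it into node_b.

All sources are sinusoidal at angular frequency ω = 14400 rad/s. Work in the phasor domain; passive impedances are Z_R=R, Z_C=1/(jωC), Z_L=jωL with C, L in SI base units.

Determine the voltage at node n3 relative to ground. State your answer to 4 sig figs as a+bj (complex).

-0.08808-5.010e-05j V

Element admittances at ω=14400 rad/s:
  Y(C1) = 0.000+1.099j S between n3,n4
  Y(R1) = 0.0006135+0.000j S between n2,n1
  Y(R2) = 0.001072+0.000j S between n4,n2
  Y(L1) = 0.000-0.01903j S between n0,n1
  I1: injects 0.0262 A into n0 (from n3)
  Y(R3) = 0.3597+0.000j S between n3,n0
  I2: injects 0.105 A into n0 (from n2)
  Y(R4) = 0.03846+0.000j S between n0,n3
  Y(R5) = 0.06211+0.000j S between n3,n0
  I3: injects 0.0854 A into n2 (from n1)
  I4: injects 0.0112 A into n1 (from n0)
  Y(R6) = 0.0009901+0.000j S between n1,n3
  Y(R7) = 0.001587+0.000j S between n0,n4
  V1: constraint V(n0)−V(n1) = 1.55
Assemble and solve the 5×5 MNA system:
  V(n1)=-1.550+0.000j  V(n2)=-12.25+0.007433j  V(n3)=-0.08808-5.010e-05j  V(n4)=-0.08810+0.01169j
  i(V1)=0.07932+0.02949j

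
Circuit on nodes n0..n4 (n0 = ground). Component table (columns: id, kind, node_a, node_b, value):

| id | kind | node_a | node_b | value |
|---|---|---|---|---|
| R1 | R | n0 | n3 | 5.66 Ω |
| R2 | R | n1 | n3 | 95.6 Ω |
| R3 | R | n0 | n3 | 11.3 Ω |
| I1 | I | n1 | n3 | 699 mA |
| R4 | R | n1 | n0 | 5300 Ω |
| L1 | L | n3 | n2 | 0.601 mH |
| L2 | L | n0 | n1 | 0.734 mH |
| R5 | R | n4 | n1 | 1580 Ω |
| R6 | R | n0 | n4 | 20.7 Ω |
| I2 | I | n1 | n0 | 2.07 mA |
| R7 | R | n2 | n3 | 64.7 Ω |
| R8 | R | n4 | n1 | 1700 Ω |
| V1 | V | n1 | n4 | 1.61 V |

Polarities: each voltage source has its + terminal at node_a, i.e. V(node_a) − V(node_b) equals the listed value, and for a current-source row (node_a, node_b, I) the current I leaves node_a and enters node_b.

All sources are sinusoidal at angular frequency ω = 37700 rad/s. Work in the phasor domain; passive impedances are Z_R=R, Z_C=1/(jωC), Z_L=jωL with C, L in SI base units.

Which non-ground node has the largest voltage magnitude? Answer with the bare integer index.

4

Element admittances at ω=37700 rad/s:
  Y(R1) = 0.1767+0.000j S between n0,n3
  Y(R2) = 0.01046+0.000j S between n1,n3
  Y(R3) = 0.08850+0.000j S between n0,n3
  I1: injects 0.699 A into n3 (from n1)
  Y(R4) = 0.0001887+0.000j S between n1,n0
  Y(L1) = 0.000-0.04414j S between n3,n2
  Y(L2) = 0.000-0.03614j S between n0,n1
  Y(R5) = 0.0006329+0.000j S between n4,n1
  Y(R6) = 0.04831+0.000j S between n0,n4
  I2: injects 0.00207 A into n0 (from n1)
  Y(R7) = 0.01546+0.000j S between n2,n3
  Y(R8) = 0.0005882+0.000j S between n4,n1
  V1: constraint V(n1)−V(n4) = 1.61
Assemble and solve the 5×5 MNA system:
  V(n1)=-7.380-4.554j  V(n2)=2.256-0.1728j  V(n3)=2.256-0.1728j  V(n4)=-8.990-4.554j
  i(V1)=-0.4363-0.2200j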